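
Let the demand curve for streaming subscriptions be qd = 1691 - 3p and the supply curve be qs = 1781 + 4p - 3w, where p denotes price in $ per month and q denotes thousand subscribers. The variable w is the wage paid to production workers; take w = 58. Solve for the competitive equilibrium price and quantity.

p* = 12, q* = 1655

With w = 58, supply is qs = 1607 + 4p.
The market clears where 1691 - 3p = 1607 + 4p. Rearranging, 7p = 84, hence p* = 12.
Substitute back: q* = 1691 - 3(12) = 1655.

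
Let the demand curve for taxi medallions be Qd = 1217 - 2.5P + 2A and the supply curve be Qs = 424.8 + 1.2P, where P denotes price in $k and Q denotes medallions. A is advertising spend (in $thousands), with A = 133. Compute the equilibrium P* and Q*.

With A = 133, demand is Qd = 1483 - 2.5P.
Equating demand and supply, 1483 - 2.5P = 424.8 + 1.2P gives 3.7P = 1058.2, so P* = 286.
Then Q* = 1483 - 2.5(286) = 768.

P* = 286, Q* = 768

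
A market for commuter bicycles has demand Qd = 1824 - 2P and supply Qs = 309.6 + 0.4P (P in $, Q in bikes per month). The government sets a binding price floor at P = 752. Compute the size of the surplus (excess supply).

With P fixed at 752, quantity demanded is 320 and quantity supplied is 610.4.
Surplus = Qs - Qd = 610.4 - 320 = 290.4.

Surplus = 290.4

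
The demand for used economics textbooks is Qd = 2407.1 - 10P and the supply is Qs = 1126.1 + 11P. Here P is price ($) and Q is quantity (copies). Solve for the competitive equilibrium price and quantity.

P* = 61, Q* = 1797.1

At equilibrium Qd = Qs, so 2407.1 - 10P = 1126.1 + 11P; collecting terms, 1281 = 21P and P* = 61.
From the demand curve, Q* = 2407.1 - 10(61) = 1797.1.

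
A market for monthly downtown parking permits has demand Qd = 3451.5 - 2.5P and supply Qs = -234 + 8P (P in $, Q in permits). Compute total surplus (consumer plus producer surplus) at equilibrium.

Total surplus = 1739187.45

Equating demand and supply, 3451.5 - 2.5P = -234 + 8P gives 10.5P = 3685.5, so P* = 351.
Plugging P* into demand: Q* = 3451.5 - 2.5(351) = 2574.
Demand choke price = 1380.6; supply choke price = 29.25. CS = ½(1380.6 - 351)(2574) = 1325095.2; PS = ½(351 - 29.25)(2574) = 414092.25. Total surplus = 1739187.45.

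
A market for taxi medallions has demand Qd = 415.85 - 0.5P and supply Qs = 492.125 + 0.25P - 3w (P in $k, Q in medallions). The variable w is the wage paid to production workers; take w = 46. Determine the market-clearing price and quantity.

P* = 82.3, Q* = 374.7

With w = 46, supply is Qs = 354.125 + 0.25P.
The market clears where 415.85 - 0.5P = 354.125 + 0.25P. Rearranging, 0.75P = 61.725, hence P* = 82.3.
From the demand curve, Q* = 415.85 - 0.5(82.3) = 374.7.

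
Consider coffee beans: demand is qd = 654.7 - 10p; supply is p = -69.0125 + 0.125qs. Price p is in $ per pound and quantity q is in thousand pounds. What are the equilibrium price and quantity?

Rewriting in direct form: qs = 552.1 + 8p.
The market clears where 654.7 - 10p = 552.1 + 8p. Rearranging, 18p = 102.6, hence p* = 5.7.
Then q* = 654.7 - 10(5.7) = 597.7.

p* = 5.7, q* = 597.7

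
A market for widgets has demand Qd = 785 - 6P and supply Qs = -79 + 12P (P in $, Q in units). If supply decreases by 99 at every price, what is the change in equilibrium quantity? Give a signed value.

At equilibrium Qd = Qs, so 785 - 6P = -79 + 12P; collecting terms, 864 = 18P and P* = 48.
Plugging P* into demand: Q* = 785 - 6(48) = 497.
After the shift, supply is Qs = -178 + 12P.
New equilibrium: 963 = 18P, so P = 53.5 and Q = 464.
ΔQ = 464 - 497 = -33.

ΔQ = -33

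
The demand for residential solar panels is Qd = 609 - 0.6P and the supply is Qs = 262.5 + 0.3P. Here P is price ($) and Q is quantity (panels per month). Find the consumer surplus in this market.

Consumer surplus = 119070

The market clears where 609 - 0.6P = 262.5 + 0.3P. Rearranging, 0.9P = 346.5, hence P* = 385.
Plugging P* into demand: Q* = 609 - 0.6(385) = 378.
Demand choke price (Qd = 0): P = 609/0.6 = 1015. Consumer surplus = ½ × (1015 - 385) × 378 = 119070.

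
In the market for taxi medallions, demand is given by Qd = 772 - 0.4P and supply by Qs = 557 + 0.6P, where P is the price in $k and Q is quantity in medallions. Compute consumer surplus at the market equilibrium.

Consumer surplus = 588245

The market clears where 772 - 0.4P = 557 + 0.6P. Rearranging, P = 215, hence P* = 215.
Plugging P* into demand: Q* = 772 - 0.4(215) = 686.
Demand choke price (Qd = 0): P = 772/0.4 = 1930. Consumer surplus = ½ × (1930 - 215) × 686 = 588245.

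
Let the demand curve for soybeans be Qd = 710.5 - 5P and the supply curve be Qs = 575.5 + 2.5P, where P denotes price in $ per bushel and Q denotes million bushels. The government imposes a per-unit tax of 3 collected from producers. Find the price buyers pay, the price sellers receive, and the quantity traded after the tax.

P_b = 19, P_s = 16, Q = 615.5

Producers keep P_s = P_b - 3 per unit, so supply in terms of the buyer price is Qs = 568 + 2.5P_b.
Set Qd = Qs: 710.5 - 5P_b = 568 + 2.5P_b, so 142.5 = 7.5P_b and P_b = 19.
So P_s = 16 and the quantity traded is Q = 710.5 - 5(19) = 615.5.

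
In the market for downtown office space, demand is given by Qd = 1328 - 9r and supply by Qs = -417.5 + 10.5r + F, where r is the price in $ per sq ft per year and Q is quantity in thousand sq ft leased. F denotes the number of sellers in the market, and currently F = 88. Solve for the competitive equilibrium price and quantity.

r* = 85, Q* = 563

With F = 88, supply is Qs = -329.5 + 10.5r.
At equilibrium Qd = Qs, so 1328 - 9r = -329.5 + 10.5r; collecting terms, 1657.5 = 19.5r and r* = 85.
Plugging r* into demand: Q* = 1328 - 9(85) = 563.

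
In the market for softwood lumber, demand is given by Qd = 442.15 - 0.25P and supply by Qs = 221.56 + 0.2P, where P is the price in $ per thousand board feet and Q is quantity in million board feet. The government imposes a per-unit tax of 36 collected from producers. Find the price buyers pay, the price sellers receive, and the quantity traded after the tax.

Producers keep P_s = P_b - 36 per unit, so supply in terms of the buyer price is Qs = 214.36 + 0.2P_b.
Equate demand and the shifted supply: 442.15 - 0.25P_b = 214.36 + 0.2P_b, giving 0.45P_b = 227.79, so P_b = 506.2.
Then P_s = 506.2 - 36 = 470.2 and Q = 442.15 - 0.25(506.2) = 315.6.

P_b = 506.2, P_s = 470.2, Q = 315.6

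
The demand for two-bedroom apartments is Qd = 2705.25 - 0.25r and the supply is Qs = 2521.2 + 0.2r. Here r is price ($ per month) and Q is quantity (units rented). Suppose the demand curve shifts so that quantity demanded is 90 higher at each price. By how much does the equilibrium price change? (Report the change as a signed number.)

Δr = 200

The market clears where 2705.25 - 0.25r = 2521.2 + 0.2r. Rearranging, 0.45r = 184.05, hence r* = 409.
Substitute back: Q* = 2705.25 - 0.25(409) = 2603.
After the shift, demand is Qd = 2795.25 - 0.25r.
New equilibrium: 274.05 = 0.45r, so r = 609 and Q = 2643.
Δr = 609 - 409 = 200.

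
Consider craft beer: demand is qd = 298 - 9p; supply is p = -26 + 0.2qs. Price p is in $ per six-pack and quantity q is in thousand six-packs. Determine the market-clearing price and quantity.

Inverting to quantity form: qs = 130 + 5p.
The market clears where 298 - 9p = 130 + 5p. Rearranging, 14p = 168, hence p* = 12.
From the demand curve, q* = 298 - 9(12) = 190.

p* = 12, q* = 190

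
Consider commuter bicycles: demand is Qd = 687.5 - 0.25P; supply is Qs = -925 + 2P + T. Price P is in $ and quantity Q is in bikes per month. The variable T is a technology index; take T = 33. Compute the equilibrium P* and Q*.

With T = 33, supply is Qs = -892 + 2P.
Equating demand and supply, 687.5 - 0.25P = -892 + 2P gives 2.25P = 1579.5, so P* = 702.
Plugging P* into demand: Q* = 687.5 - 0.25(702) = 512.

P* = 702, Q* = 512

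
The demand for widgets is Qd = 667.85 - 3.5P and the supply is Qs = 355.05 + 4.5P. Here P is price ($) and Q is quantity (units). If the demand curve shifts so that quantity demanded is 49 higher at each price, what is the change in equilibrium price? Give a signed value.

Set Qd = Qs: 667.85 - 3.5P = 355.05 + 4.5P, so 312.8 = 8P and P* = 39.1.
From the demand curve, Q* = 667.85 - 3.5(39.1) = 531.
After the shift, demand is Qd = 716.85 - 3.5P.
New equilibrium: 361.8 = 8P, so P = 45.225 and Q = 558.5625.
ΔP = 45.225 - 39.1 = 6.125.

ΔP = 6.125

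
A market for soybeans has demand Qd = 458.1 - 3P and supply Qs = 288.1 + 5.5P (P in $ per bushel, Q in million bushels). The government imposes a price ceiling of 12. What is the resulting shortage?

Shortage = 68

At P = 12: Qd = 422.1 and Qs = 354.1.
Shortage = Qd - Qs = 422.1 - 354.1 = 68.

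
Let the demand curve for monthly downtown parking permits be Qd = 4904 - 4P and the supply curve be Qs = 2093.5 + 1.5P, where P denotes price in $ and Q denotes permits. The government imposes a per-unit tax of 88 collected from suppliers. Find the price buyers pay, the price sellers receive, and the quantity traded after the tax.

Suppliers keep P_s = P_b - 88 per unit, so supply in terms of the buyer price is Qs = 1961.5 + 1.5P_b.
Equate demand and the shifted supply: 4904 - 4P_b = 1961.5 + 1.5P_b, giving 5.5P_b = 2942.5, so P_b = 535.
Then P_s = 535 - 88 = 447 and Q = 4904 - 4(535) = 2764.

P_b = 535, P_s = 447, Q = 2764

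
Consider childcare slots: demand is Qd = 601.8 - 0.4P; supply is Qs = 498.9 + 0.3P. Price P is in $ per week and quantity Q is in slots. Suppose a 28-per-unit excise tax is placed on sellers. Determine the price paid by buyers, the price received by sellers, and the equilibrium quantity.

P_b = 159, P_s = 131, Q = 538.2

Sellers keep P_s = P_b - 28 per unit, so supply in terms of the buyer price is Qs = 490.5 + 0.3P_b.
Equate demand and the shifted supply: 601.8 - 0.4P_b = 490.5 + 0.3P_b, giving 0.7P_b = 111.3, so P_b = 159.
Then P_s = 159 - 28 = 131 and Q = 601.8 - 0.4(159) = 538.2.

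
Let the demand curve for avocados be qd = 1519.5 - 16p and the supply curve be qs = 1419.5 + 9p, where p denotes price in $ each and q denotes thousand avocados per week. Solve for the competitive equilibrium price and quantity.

p* = 4, q* = 1455.5

At equilibrium qd = qs, so 1519.5 - 16p = 1419.5 + 9p; collecting terms, 100 = 25p and p* = 4.
Plugging p* into demand: q* = 1519.5 - 16(4) = 1455.5.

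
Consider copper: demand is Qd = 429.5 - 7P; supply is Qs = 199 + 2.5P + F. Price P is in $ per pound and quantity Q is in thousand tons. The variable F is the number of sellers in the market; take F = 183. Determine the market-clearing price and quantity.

With F = 183, supply is Qs = 382 + 2.5P.
The market clears where 429.5 - 7P = 382 + 2.5P. Rearranging, 9.5P = 47.5, hence P* = 5.
Substitute back: Q* = 429.5 - 7(5) = 394.5.

P* = 5, Q* = 394.5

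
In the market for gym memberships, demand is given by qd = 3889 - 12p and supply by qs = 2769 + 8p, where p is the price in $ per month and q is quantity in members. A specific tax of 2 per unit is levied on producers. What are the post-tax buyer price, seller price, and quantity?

With a tax of 2 on producers, they supply based on the net price p_s = p_b - 2, so qs = 2753 + 8p_b.
Set qd = qs: 3889 - 12p_b = 2753 + 8p_b, so 1136 = 20p_b and p_b = 56.8.
So p_s = 54.8 and the quantity traded is q = 3889 - 12(56.8) = 3207.4.

p_b = 56.8, p_s = 54.8, q = 3207.4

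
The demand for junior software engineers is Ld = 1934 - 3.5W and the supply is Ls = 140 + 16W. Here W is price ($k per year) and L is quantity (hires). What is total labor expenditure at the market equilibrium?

Set Ld = Ls: 1934 - 3.5W = 140 + 16W, so 1794 = 19.5W and W* = 92.
From the demand curve, L* = 1934 - 3.5(92) = 1612.
Total labor expenditure = W* × L* = 92 × 1612 = 148304.

Total labor expenditure = 148304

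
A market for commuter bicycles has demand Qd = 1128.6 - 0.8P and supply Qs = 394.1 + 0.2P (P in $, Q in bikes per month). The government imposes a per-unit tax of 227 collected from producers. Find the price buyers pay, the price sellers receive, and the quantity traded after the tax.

Producers keep P_s = P_b - 227 per unit, so supply in terms of the buyer price is Qs = 348.7 + 0.2P_b.
Set Qd = Qs: 1128.6 - 0.8P_b = 348.7 + 0.2P_b, so 779.9 = P_b and P_b = 779.9.
So P_s = 552.9 and the quantity traded is Q = 1128.6 - 0.8(779.9) = 504.68.

P_b = 779.9, P_s = 552.9, Q = 504.68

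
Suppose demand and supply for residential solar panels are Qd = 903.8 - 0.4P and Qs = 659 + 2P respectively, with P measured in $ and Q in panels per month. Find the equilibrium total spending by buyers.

The market clears where 903.8 - 0.4P = 659 + 2P. Rearranging, 2.4P = 244.8, hence P* = 102.
Plugging P* into demand: Q* = 903.8 - 0.4(102) = 863.
Total spending by buyers = P* × Q* = 102 × 863 = 88026.

Total spending by buyers = 88026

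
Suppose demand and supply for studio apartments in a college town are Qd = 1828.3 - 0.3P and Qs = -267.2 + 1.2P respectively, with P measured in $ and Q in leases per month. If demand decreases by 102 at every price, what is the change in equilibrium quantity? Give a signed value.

ΔQ = -81.6

The market clears where 1828.3 - 0.3P = -267.2 + 1.2P. Rearranging, 1.5P = 2095.5, hence P* = 1397.
Then Q* = 1828.3 - 0.3(1397) = 1409.2.
After the shift, demand is Qd = 1726.3 - 0.3P.
Re-solving, 1.5P = 1993.5 gives P = 1329 and Q = 1327.6.
ΔQ = 1327.6 - 1409.2 = -81.6.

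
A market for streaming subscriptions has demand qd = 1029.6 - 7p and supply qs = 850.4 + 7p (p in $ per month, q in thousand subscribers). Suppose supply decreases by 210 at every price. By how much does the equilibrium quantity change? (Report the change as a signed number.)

At equilibrium qd = qs, so 1029.6 - 7p = 850.4 + 7p; collecting terms, 179.2 = 14p and p* = 12.8.
Plugging p* into demand: q* = 1029.6 - 7(12.8) = 940.
After the shift, supply is qs = 640.4 + 7p.
New equilibrium: 389.2 = 14p, so p = 27.8 and q = 835.
Δq = 835 - 940 = -105.

Δq = -105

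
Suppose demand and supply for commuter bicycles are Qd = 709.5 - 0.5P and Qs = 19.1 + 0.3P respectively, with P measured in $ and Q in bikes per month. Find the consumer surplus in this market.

Consumer surplus = 77284

The market clears where 709.5 - 0.5P = 19.1 + 0.3P. Rearranging, 0.8P = 690.4, hence P* = 863.
Then Q* = 709.5 - 0.5(863) = 278.
Demand choke price (Qd = 0): P = 709.5/0.5 = 1419. Consumer surplus = ½ × (1419 - 863) × 278 = 77284.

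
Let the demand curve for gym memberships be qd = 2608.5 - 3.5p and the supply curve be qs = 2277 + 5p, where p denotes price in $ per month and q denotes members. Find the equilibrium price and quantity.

At equilibrium qd = qs, so 2608.5 - 3.5p = 2277 + 5p; collecting terms, 331.5 = 8.5p and p* = 39.
Then q* = 2608.5 - 3.5(39) = 2472.

p* = 39, q* = 2472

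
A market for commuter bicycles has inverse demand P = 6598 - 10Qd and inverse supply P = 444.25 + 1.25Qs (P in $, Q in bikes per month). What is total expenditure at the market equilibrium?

Total expenditure = 617016

Rewriting in direct form: Qd = 659.8 - 0.1P and Qs = -355.4 + 0.8P.
The market clears where 659.8 - 0.1P = -355.4 + 0.8P. Rearranging, 0.9P = 1015.2, hence P* = 1128.
Then Q* = 659.8 - 0.1(1128) = 547.
Total expenditure = P* × Q* = 1128 × 547 = 617016.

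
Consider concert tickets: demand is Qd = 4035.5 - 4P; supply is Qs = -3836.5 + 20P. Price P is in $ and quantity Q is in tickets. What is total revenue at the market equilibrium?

At equilibrium Qd = Qs, so 4035.5 - 4P = -3836.5 + 20P; collecting terms, 7872 = 24P and P* = 328.
Plugging P* into demand: Q* = 4035.5 - 4(328) = 2723.5.
Total revenue = P* × Q* = 328 × 2723.5 = 893308.

Total revenue = 893308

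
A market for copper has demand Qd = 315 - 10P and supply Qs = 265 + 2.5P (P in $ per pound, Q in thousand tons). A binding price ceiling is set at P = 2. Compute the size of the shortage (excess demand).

At P = 2: Qd = 295 and Qs = 270.
Shortage = Qd - Qs = 295 - 270 = 25.

Shortage = 25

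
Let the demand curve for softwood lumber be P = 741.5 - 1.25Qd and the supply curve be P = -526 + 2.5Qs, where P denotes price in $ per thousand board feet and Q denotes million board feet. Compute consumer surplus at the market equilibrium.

Consumer surplus = 71402.5

Inverting to quantity form: Qd = 593.2 - 0.8P and Qs = 210.4 + 0.4P.
Equating demand and supply, 593.2 - 0.8P = 210.4 + 0.4P gives 1.2P = 382.8, so P* = 319.
From the demand curve, Q* = 593.2 - 0.8(319) = 338.
Demand choke price (Qd = 0): P = 593.2/0.8 = 741.5. Consumer surplus = ½ × (741.5 - 319) × 338 = 71402.5.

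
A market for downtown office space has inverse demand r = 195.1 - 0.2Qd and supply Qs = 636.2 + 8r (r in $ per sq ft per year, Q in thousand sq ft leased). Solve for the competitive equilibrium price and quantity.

r* = 26.1, Q* = 845

Rewriting in direct form: Qd = 975.5 - 5r.
The market clears where 975.5 - 5r = 636.2 + 8r. Rearranging, 13r = 339.3, hence r* = 26.1.
Plugging r* into demand: Q* = 975.5 - 5(26.1) = 845.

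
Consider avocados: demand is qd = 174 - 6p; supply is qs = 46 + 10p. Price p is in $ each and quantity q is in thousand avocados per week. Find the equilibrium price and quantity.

At equilibrium qd = qs, so 174 - 6p = 46 + 10p; collecting terms, 128 = 16p and p* = 8.
Plugging p* into demand: q* = 174 - 6(8) = 126.

p* = 8, q* = 126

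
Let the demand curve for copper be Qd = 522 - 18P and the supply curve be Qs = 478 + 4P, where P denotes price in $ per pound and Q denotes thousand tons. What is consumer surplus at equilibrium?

At equilibrium Qd = Qs, so 522 - 18P = 478 + 4P; collecting terms, 44 = 22P and P* = 2.
From the demand curve, Q* = 522 - 18(2) = 486.
Demand choke price (Qd = 0): P = 522/18 = 29. Consumer surplus = ½ × (29 - 2) × 486 = 6561.

Consumer surplus = 6561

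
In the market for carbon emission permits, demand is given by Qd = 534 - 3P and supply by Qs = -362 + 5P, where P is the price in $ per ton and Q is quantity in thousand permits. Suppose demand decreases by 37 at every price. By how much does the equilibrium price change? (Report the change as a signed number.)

Set Qd = Qs: 534 - 3P = -362 + 5P, so 896 = 8P and P* = 112.
Substitute back: Q* = 534 - 3(112) = 198.
After the shift, demand is Qd = 497 - 3P.
Re-solving, 8P = 859 gives P = 107.375 and Q = 174.875.
ΔP = 107.375 - 112 = -4.625.

ΔP = -4.625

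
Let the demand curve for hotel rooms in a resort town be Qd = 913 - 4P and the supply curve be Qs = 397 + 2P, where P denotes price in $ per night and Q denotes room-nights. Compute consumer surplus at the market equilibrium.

Equating demand and supply, 913 - 4P = 397 + 2P gives 6P = 516, so P* = 86.
From the demand curve, Q* = 913 - 4(86) = 569.
Demand choke price (Qd = 0): P = 913/4 = 228.25. Consumer surplus = ½ × (228.25 - 86) × 569 = 40470.125.

Consumer surplus = 40470.125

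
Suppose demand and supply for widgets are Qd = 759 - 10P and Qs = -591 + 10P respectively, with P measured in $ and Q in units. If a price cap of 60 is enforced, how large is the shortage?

Shortage = 150

With P fixed at 60, quantity demanded is 159 and quantity supplied is 9.
Shortage = Qd - Qs = 159 - 9 = 150.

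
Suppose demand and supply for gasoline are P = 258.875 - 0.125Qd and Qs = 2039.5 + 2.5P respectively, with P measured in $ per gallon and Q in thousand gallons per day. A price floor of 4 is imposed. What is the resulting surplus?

Inverting to quantity form: Qd = 2071 - 8P.
At P = 4: Qd = 2039 and Qs = 2049.5.
Surplus = Qs - Qd = 2049.5 - 2039 = 10.5.

Surplus = 10.5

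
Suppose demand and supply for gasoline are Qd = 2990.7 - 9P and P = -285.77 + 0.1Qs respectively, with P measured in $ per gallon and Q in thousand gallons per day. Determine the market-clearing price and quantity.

P* = 7, Q* = 2927.7

Rewriting in direct form: Qs = 2857.7 + 10P.
At equilibrium Qd = Qs, so 2990.7 - 9P = 2857.7 + 10P; collecting terms, 133 = 19P and P* = 7.
From the demand curve, Q* = 2990.7 - 9(7) = 2927.7.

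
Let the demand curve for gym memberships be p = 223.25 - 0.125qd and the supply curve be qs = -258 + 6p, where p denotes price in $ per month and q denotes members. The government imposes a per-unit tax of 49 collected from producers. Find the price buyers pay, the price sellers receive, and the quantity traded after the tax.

p_b = 167, p_s = 118, q = 450

Inverting to quantity form: qd = 1786 - 8p.
With a tax of 49 on producers, they supply based on the net price p_s = p_b - 49, so qs = -552 + 6p_b.
Equate demand and the shifted supply: 1786 - 8p_b = -552 + 6p_b, giving 14p_b = 2338, so p_b = 167.
Then p_s = 167 - 49 = 118 and q = 1786 - 8(167) = 450.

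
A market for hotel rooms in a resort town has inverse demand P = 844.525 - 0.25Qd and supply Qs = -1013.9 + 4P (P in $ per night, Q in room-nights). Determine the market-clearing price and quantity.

P* = 549, Q* = 1182.1

In direct form, Qd = 3378.1 - 4P.
The market clears where 3378.1 - 4P = -1013.9 + 4P. Rearranging, 8P = 4392, hence P* = 549.
From the demand curve, Q* = 3378.1 - 4(549) = 1182.1.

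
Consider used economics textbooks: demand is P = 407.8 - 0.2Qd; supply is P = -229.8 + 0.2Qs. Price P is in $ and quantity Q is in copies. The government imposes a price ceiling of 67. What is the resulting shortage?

Shortage = 220

Rewriting in direct form: Qd = 2039 - 5P and Qs = 1149 + 5P.
With P fixed at 67, quantity demanded is 1704 and quantity supplied is 1484.
Shortage = Qd - Qs = 1704 - 1484 = 220.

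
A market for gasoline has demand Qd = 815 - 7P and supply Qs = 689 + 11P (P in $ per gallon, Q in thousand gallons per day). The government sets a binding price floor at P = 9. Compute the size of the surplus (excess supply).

Evaluating both curves at the floor price 9 gives Qd = 752, Qs = 788.
Surplus = Qs - Qd = 788 - 752 = 36.

Surplus = 36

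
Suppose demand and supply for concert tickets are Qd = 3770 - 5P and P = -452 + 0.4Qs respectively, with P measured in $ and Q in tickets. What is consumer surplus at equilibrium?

Consumer surplus = 404010

Rewriting in direct form: Qs = 1130 + 2.5P.
The market clears where 3770 - 5P = 1130 + 2.5P. Rearranging, 7.5P = 2640, hence P* = 352.
Plugging P* into demand: Q* = 3770 - 5(352) = 2010.
Demand choke price (Qd = 0): P = 3770/5 = 754. Consumer surplus = ½ × (754 - 352) × 2010 = 404010.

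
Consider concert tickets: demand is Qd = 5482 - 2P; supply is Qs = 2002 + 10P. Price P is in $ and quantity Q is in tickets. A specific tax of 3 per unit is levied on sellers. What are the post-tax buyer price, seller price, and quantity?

P_b = 292.5, P_s = 289.5, Q = 4897

With a tax of 3 on sellers, they supply based on the net price P_s = P_b - 3, so Qs = 1972 + 10P_b.
Market clearing requires 5482 - 2P_b = 1972 + 10P_b; hence 3510 = 12P_b and P_b = 292.5.
So P_s = 289.5 and the quantity traded is Q = 5482 - 2(292.5) = 4897.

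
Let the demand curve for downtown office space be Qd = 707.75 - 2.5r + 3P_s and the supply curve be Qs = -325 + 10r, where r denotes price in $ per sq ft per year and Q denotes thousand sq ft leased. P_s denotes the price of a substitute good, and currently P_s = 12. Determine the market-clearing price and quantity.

r* = 85.5, Q* = 530

With P_s = 12, demand is Qd = 743.75 - 2.5r.
Equating demand and supply, 743.75 - 2.5r = -325 + 10r gives 12.5r = 1068.75, so r* = 85.5.
From the demand curve, Q* = 743.75 - 2.5(85.5) = 530.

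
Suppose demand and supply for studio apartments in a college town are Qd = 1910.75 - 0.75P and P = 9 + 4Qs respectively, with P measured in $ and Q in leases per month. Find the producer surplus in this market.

Producer surplus = 453152

In direct form, Qs = -2.25 + 0.25P.
At equilibrium Qd = Qs, so 1910.75 - 0.75P = -2.25 + 0.25P; collecting terms, 1913 = P and P* = 1913.
Plugging P* into demand: Q* = 1910.75 - 0.75(1913) = 476.
Supply choke price (Qs = 0): P = 9. Producer surplus = ½ × (1913 - 9) × 476 = 453152.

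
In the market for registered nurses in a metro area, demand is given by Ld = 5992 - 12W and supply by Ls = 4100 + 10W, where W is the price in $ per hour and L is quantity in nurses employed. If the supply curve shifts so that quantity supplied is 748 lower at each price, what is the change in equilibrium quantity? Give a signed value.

Set Ld = Ls: 5992 - 12W = 4100 + 10W, so 1892 = 22W and W* = 86.
Then L* = 5992 - 12(86) = 4960.
After the shift, supply is Ls = 3352 + 10W.
Re-solving, 22W = 2640 gives W = 120 and L = 4552.
ΔL = 4552 - 4960 = -408.

ΔL = -408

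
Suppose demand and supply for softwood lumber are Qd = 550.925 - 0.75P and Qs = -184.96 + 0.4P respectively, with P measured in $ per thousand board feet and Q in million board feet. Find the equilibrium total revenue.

Set Qd = Qs: 550.925 - 0.75P = -184.96 + 0.4P, so 735.885 = 1.15P and P* = 639.9.
Plugging P* into demand: Q* = 550.925 - 0.75(639.9) = 71.
Total revenue = P* × Q* = 639.9 × 71 = 45432.9.

Total revenue = 45432.9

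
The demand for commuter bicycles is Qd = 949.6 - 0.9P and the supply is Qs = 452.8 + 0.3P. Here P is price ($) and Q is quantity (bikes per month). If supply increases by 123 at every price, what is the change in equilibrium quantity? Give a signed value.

ΔQ = 92.25

Equating demand and supply, 949.6 - 0.9P = 452.8 + 0.3P gives 1.2P = 496.8, so P* = 414.
From the demand curve, Q* = 949.6 - 0.9(414) = 577.
After the shift, supply is Qs = 575.8 + 0.3P.
New equilibrium: 373.8 = 1.2P, so P = 311.5 and Q = 669.25.
ΔQ = 669.25 - 577 = 92.25.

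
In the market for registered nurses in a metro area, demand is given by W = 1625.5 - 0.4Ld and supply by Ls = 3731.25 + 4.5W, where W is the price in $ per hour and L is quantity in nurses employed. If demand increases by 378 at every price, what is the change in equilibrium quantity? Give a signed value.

Rewriting in direct form: Ld = 4063.75 - 2.5W.
At equilibrium Ld = Ls, so 4063.75 - 2.5W = 3731.25 + 4.5W; collecting terms, 332.5 = 7W and W* = 47.5.
Substitute back: L* = 4063.75 - 2.5(47.5) = 3945.
After the shift, demand is Ld = 4441.75 - 2.5W.
Re-solving, 7W = 710.5 gives W = 101.5 and L = 4188.
ΔL = 4188 - 3945 = 243.

ΔL = 243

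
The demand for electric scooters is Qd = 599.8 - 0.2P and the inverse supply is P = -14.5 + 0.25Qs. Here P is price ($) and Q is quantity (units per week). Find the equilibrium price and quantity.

P* = 129, Q* = 574

In direct form, Qs = 58 + 4P.
Equating demand and supply, 599.8 - 0.2P = 58 + 4P gives 4.2P = 541.8, so P* = 129.
Plugging P* into demand: Q* = 599.8 - 0.2(129) = 574.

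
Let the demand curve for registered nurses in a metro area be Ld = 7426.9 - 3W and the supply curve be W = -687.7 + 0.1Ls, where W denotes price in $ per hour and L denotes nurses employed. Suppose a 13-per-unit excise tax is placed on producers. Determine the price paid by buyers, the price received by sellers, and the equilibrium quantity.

W_b = 52.3, W_s = 39.3, L = 7270

Solving each curve for L: Ls = 6877 + 10W.
Producers keep W_s = W_b - 13 per unit, so supply in terms of the buyer price is Ls = 6747 + 10W_b.
Set Ld = Ls: 7426.9 - 3W_b = 6747 + 10W_b, so 679.9 = 13W_b and W_b = 52.3.
So W_s = 39.3 and the quantity traded is L = 7426.9 - 3(52.3) = 7270.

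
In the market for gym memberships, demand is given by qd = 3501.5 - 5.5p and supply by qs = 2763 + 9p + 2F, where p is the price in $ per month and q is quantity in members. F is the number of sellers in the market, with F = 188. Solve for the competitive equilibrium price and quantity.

With F = 188, supply is qs = 3139 + 9p.
Set qd = qs: 3501.5 - 5.5p = 3139 + 9p, so 362.5 = 14.5p and p* = 25.
Substitute back: q* = 3501.5 - 5.5(25) = 3364.

p* = 25, q* = 3364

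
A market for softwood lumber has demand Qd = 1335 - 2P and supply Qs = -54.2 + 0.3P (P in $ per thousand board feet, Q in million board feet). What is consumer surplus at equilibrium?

The market clears where 1335 - 2P = -54.2 + 0.3P. Rearranging, 2.3P = 1389.2, hence P* = 604.
Substitute back: Q* = 1335 - 2(604) = 127.
Demand choke price (Qd = 0): P = 1335/2 = 667.5. Consumer surplus = ½ × (667.5 - 604) × 127 = 4032.25.

Consumer surplus = 4032.25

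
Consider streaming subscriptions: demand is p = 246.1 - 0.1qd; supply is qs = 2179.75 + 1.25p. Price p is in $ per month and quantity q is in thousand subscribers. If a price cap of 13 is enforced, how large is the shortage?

Shortage = 135

Rewriting in direct form: qd = 2461 - 10p.
At p = 13: qd = 2331 and qs = 2196.
Shortage = qd - qs = 2331 - 2196 = 135.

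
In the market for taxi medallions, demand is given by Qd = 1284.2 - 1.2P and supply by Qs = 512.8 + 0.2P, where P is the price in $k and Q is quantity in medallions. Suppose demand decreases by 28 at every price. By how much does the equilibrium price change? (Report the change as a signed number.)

Equating demand and supply, 1284.2 - 1.2P = 512.8 + 0.2P gives 1.4P = 771.4, so P* = 551.
Plugging P* into demand: Q* = 1284.2 - 1.2(551) = 623.
After the shift, demand is Qd = 1256.2 - 1.2P.
Re-solving, 1.4P = 743.4 gives P = 531 and Q = 619.
ΔP = 531 - 551 = -20.

ΔP = -20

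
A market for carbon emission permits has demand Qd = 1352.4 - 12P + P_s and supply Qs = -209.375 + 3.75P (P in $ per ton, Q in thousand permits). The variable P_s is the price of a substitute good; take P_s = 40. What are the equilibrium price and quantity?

P* = 101.7, Q* = 172

With P_s = 40, demand is Qd = 1392.4 - 12P.
Equating demand and supply, 1392.4 - 12P = -209.375 + 3.75P gives 15.75P = 1601.775, so P* = 101.7.
From the demand curve, Q* = 1392.4 - 12(101.7) = 172.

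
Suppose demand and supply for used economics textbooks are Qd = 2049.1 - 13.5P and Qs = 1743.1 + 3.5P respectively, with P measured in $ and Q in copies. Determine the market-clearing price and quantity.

The market clears where 2049.1 - 13.5P = 1743.1 + 3.5P. Rearranging, 17P = 306, hence P* = 18.
Plugging P* into demand: Q* = 2049.1 - 13.5(18) = 1806.1.

P* = 18, Q* = 1806.1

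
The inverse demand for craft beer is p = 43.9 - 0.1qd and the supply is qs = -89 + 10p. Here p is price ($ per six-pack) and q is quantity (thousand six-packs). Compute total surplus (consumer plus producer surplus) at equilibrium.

In direct form, qd = 439 - 10p.
Set qd = qs: 439 - 10p = -89 + 10p, so 528 = 20p and p* = 26.4.
Plugging p* into demand: q* = 439 - 10(26.4) = 175.
Demand choke price = 43.9; supply choke price = 8.9. CS = ½(43.9 - 26.4)(175) = 1531.25; PS = ½(26.4 - 8.9)(175) = 1531.25. Total surplus = 3062.5.

Total surplus = 3062.5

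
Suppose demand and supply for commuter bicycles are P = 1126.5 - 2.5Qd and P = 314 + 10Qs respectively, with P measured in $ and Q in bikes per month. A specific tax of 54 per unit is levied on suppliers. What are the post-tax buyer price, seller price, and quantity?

Solving each curve for Q: Qd = 450.6 - 0.4P and Qs = -31.4 + 0.1P.
With a tax of 54 on suppliers, they supply based on the net price P_s = P_b - 54, so Qs = -36.8 + 0.1P_b.
Market clearing requires 450.6 - 0.4P_b = -36.8 + 0.1P_b; hence 487.4 = 0.5P_b and P_b = 974.8.
So P_s = 920.8 and the quantity traded is Q = 450.6 - 0.4(974.8) = 60.68.

P_b = 974.8, P_s = 920.8, Q = 60.68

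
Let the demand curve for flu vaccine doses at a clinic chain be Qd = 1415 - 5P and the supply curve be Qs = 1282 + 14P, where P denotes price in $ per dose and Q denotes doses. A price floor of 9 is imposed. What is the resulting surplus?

Surplus = 38

At P = 9: Qd = 1370 and Qs = 1408.
Surplus = Qs - Qd = 1408 - 1370 = 38.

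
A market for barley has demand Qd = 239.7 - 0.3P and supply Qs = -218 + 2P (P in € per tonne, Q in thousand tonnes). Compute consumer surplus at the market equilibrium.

Consumer surplus = 54000

At equilibrium Qd = Qs, so 239.7 - 0.3P = -218 + 2P; collecting terms, 457.7 = 2.3P and P* = 199.
Substitute back: Q* = 239.7 - 0.3(199) = 180.
Demand choke price (Qd = 0): P = 239.7/0.3 = 799. Consumer surplus = ½ × (799 - 199) × 180 = 54000.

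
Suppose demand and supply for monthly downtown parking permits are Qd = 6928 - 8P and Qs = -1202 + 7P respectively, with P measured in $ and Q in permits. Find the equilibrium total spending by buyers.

Equating demand and supply, 6928 - 8P = -1202 + 7P gives 15P = 8130, so P* = 542.
From the demand curve, Q* = 6928 - 8(542) = 2592.
Total spending by buyers = P* × Q* = 542 × 2592 = 1404864.

Total spending by buyers = 1404864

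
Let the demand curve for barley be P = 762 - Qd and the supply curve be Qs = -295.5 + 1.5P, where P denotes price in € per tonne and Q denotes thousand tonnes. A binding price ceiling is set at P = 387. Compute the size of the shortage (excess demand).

In direct form, Qd = 762 - P.
At P = 387: Qd = 375 and Qs = 285.
Shortage = Qd - Qs = 375 - 285 = 90.

Shortage = 90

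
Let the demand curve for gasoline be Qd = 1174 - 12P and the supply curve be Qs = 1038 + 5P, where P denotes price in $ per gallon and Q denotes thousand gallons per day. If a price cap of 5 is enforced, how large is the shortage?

With P fixed at 5, quantity demanded is 1114 and quantity supplied is 1063.
Shortage = Qd - Qs = 1114 - 1063 = 51.

Shortage = 51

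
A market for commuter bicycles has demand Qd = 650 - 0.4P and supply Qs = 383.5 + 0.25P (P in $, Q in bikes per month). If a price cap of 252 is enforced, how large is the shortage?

Shortage = 102.7

At P = 252: Qd = 549.2 and Qs = 446.5.
Shortage = Qd - Qs = 549.2 - 446.5 = 102.7.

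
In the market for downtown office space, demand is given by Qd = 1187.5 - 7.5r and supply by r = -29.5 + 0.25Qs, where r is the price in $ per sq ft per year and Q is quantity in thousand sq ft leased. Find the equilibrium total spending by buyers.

Solving each curve for Q: Qs = 118 + 4r.
Set Qd = Qs: 1187.5 - 7.5r = 118 + 4r, so 1069.5 = 11.5r and r* = 93.
Plugging r* into demand: Q* = 1187.5 - 7.5(93) = 490.
Total spending by buyers = r* × Q* = 93 × 490 = 45570.

Total spending by buyers = 45570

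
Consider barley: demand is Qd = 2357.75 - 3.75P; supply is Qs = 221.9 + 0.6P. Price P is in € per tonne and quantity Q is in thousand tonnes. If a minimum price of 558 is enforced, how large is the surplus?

At P = 558: Qd = 265.25 and Qs = 556.7.
Surplus = Qs - Qd = 556.7 - 265.25 = 291.45.

Surplus = 291.45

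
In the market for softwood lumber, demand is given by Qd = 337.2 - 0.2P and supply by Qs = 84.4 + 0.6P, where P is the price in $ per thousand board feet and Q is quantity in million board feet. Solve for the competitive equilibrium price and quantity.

At equilibrium Qd = Qs, so 337.2 - 0.2P = 84.4 + 0.6P; collecting terms, 252.8 = 0.8P and P* = 316.
Plugging P* into demand: Q* = 337.2 - 0.2(316) = 274.

P* = 316, Q* = 274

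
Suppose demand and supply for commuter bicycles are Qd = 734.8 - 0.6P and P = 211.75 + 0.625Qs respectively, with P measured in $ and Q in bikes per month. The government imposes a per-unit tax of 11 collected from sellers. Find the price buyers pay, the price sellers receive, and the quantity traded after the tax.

P_b = 496, P_s = 485, Q = 437.2

Solving each curve for Q: Qs = -338.8 + 1.6P.
Sellers keep P_s = P_b - 11 per unit, so supply in terms of the buyer price is Qs = -356.4 + 1.6P_b.
Market clearing requires 734.8 - 0.6P_b = -356.4 + 1.6P_b; hence 1091.2 = 2.2P_b and P_b = 496.
So P_s = 485 and the quantity traded is Q = 734.8 - 0.6(496) = 437.2.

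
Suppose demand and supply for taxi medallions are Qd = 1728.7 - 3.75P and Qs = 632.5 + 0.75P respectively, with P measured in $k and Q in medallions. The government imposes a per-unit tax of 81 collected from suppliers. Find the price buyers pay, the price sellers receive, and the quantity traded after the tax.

P_b = 257.1, P_s = 176.1, Q = 764.575

With a tax of 81 on suppliers, they supply based on the net price P_s = P_b - 81, so Qs = 571.75 + 0.75P_b.
Set Qd = Qs: 1728.7 - 3.75P_b = 571.75 + 0.75P_b, so 1156.95 = 4.5P_b and P_b = 257.1.
So P_s = 176.1 and the quantity traded is Q = 1728.7 - 3.75(257.1) = 764.575.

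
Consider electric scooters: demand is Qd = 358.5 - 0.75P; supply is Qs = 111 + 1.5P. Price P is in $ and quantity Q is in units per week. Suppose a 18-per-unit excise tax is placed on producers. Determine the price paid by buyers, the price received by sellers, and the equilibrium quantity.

The tax drives a wedge P_b - P_s = 18. Substituting P_s = P_b - 18 into supply: Qs = 84 + 1.5P_b.
Market clearing requires 358.5 - 0.75P_b = 84 + 1.5P_b; hence 274.5 = 2.25P_b and P_b = 122.
Then P_s = 122 - 18 = 104 and Q = 358.5 - 0.75(122) = 267.

P_b = 122, P_s = 104, Q = 267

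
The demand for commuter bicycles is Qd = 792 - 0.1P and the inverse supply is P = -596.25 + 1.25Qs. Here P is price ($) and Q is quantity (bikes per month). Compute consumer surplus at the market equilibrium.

Consumer surplus = 2865245

In direct form, Qs = 477 + 0.8P.
Set Qd = Qs: 792 - 0.1P = 477 + 0.8P, so 315 = 0.9P and P* = 350.
Then Q* = 792 - 0.1(350) = 757.
Demand choke price (Qd = 0): P = 792/0.1 = 7920. Consumer surplus = ½ × (7920 - 350) × 757 = 2865245.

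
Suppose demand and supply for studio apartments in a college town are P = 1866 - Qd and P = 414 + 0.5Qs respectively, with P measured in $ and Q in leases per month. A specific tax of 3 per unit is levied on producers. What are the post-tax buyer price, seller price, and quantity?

In direct form, Qd = 1866 - P and Qs = -828 + 2P.
With a tax of 3 on producers, they supply based on the net price P_s = P_b - 3, so Qs = -834 + 2P_b.
Market clearing requires 1866 - P_b = -834 + 2P_b; hence 2700 = 3P_b and P_b = 900.
Then P_s = 900 - 3 = 897 and Q = 1866 - 900 = 966.

P_b = 900, P_s = 897, Q = 966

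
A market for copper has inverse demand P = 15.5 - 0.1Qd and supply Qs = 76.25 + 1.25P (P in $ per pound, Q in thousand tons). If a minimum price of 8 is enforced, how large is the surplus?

Rewriting in direct form: Qd = 155 - 10P.
At P = 8: Qd = 75 and Qs = 86.25.
Surplus = Qs - Qd = 86.25 - 75 = 11.25.

Surplus = 11.25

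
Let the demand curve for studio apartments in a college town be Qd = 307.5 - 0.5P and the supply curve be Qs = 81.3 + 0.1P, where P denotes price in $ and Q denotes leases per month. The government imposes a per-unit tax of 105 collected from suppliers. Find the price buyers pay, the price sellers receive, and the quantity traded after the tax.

P_b = 394.5, P_s = 289.5, Q = 110.25

Suppliers keep P_s = P_b - 105 per unit, so supply in terms of the buyer price is Qs = 70.8 + 0.1P_b.
Market clearing requires 307.5 - 0.5P_b = 70.8 + 0.1P_b; hence 236.7 = 0.6P_b and P_b = 394.5.
So P_s = 289.5 and the quantity traded is Q = 307.5 - 0.5(394.5) = 110.25.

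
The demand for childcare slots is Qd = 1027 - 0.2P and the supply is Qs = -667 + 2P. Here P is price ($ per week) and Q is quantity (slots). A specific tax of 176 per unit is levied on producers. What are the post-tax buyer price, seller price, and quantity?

With a tax of 176 on producers, they supply based on the net price P_s = P_b - 176, so Qs = -1019 + 2P_b.
Market clearing requires 1027 - 0.2P_b = -1019 + 2P_b; hence 2046 = 2.2P_b and P_b = 930.
Then P_s = 930 - 176 = 754 and Q = 1027 - 0.2(930) = 841.

P_b = 930, P_s = 754, Q = 841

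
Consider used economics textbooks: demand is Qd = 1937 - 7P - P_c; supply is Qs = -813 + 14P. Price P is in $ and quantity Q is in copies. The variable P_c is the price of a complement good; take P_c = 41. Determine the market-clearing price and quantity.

P* = 129, Q* = 993

With P_c = 41, demand is Qd = 1896 - 7P.
Equating demand and supply, 1896 - 7P = -813 + 14P gives 21P = 2709, so P* = 129.
Plugging P* into demand: Q* = 1896 - 7(129) = 993.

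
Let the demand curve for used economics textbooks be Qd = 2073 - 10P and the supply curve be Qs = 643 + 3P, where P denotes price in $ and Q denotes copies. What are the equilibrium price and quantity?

At equilibrium Qd = Qs, so 2073 - 10P = 643 + 3P; collecting terms, 1430 = 13P and P* = 110.
From the demand curve, Q* = 2073 - 10(110) = 973.

P* = 110, Q* = 973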